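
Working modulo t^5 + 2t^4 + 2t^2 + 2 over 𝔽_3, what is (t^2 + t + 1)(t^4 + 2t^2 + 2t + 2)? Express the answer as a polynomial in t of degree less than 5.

2t^4 + 2t^3 + 2t^2 + 2t + 1

Multiply in 𝔽_3[t]: (t^2 + t + 1)·(t^4 + 2t^2 + 2t + 2) = t^6 + t^5 + t^3 + t + 2.
Reduce using t^5 ≡ t^4 + t^2 + 1 (mod t^5 + 2t^4 + 2t^2 + 2).
Reduced: 2t^4 + 2t^3 + 2t^2 + 2t + 1.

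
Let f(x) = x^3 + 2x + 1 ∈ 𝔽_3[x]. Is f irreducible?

Yes

Check for roots in 𝔽_3: f(0) = 1; f(1) = 1; f(2) = 1.
No roots. A degree-3 polynomial over a field with no linear factor is irreducible.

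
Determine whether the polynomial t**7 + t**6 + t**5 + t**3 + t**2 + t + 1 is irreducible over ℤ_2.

Write h(t) = t**7 + t**6 + t**5 + t**3 + t**2 + t + 1.
Check for roots in ℤ_2: h(0) = 1; h(1) = 1.
No roots, so no linear factors.
Monic irreducibles of degree 2 over GF(2): t**2 + t + 1.
None of them divide h (all give nonzero remainder).
Monic irreducibles of degree 3 over GF(2): t**3 + t + 1, t**3 + t**2 + 1.
None of them divide h (all give nonzero remainder).
No irreducible factor of degree ≤ 3 exists, so h is irreducible over GF(2).

Yes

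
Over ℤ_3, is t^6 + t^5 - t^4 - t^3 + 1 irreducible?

Yes

Write h(t) = t^6 + t^5 - t^4 - t^3 + 1.
Check for roots in ℤ_3: h(0) = 1; h(1) = 1; h(2) = 1.
No roots, so no linear factors.
Monic irreducibles of degree 2 over GF(3): t^2 + 1, t^2 + t - 1, t^2 - t - 1.
None of them divide h (all give nonzero remainder).
Degree-3 irreducible divisors: test the 8 monic irreducibles of degree 3 over GF(3).
None of them divide h (all give nonzero remainder).
No irreducible factor of degree ≤ 3 exists, so h is irreducible over GF(3).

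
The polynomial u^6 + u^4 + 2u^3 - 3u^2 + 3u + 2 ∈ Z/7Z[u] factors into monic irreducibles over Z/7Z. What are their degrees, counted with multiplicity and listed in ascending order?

6

Write g(u) = u^6 + u^4 + 2u^3 - 3u^2 + 3u + 2.
Complete factorization: g(u) = (u^6 + u^4 + 2u^3 - 3u^2 + 3u + 2).
Factor degrees with multiplicity: 6 = 6.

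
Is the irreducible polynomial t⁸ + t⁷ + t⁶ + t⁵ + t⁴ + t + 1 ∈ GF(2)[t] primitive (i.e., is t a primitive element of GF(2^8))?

No

Write f(t) = t⁸ + t⁷ + t⁶ + t⁵ + t⁴ + t + 1.
|GF(2^8)^×| = 2^8 − 1 = 255. Prime factorization: 255 = 3·5·17.
f is primitive ⇔ t has order 255 in GF(2)[t]/(f), i.e. t^(255/q) ≠ 1 for each prime q | 255.
t^(85) mod f = t⁶ + t⁵ + t⁴.
t^(51) mod f = 1
t^(15) mod f = t⁷ + t⁴ + t³ + 1.
Since t^(51) = 1, the order of t divides 51 < 255; not primitive.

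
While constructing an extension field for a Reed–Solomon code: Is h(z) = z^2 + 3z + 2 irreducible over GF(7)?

Check for roots in GF(7): h(0) = 2; h(1) = 6; h(2) = 5; h(3) = 6; h(4) = 2; h(5) = 0 → root; h(6) = 0 → root.
h(5) = 0, so (z − 5) divides h(z); h is reducible.

No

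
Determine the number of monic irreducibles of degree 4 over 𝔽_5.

150

The number of monic irreducibles of degree 4 over GF(5) is (1/4)·Σ_{d∣4} μ(4/d) 5^d.
Divisors of 4: 1, 2, 4; μ(4/d) for each: 0, -1, 1.
Σ = − 5^2 + 5^4 = 600.
N = 600/4 = 150.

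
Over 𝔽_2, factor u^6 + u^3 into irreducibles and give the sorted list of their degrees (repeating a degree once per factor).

Write g(u) = u^6 + u^3.
Roots in 𝔽_2: g(0) = 0 → root; g(1) = 0 → root.
Linear factors from roots: (u), (u + 1).
Complete factorization: g(u) = (u + 1)·(u)^3·(u^2 + u + 1).
Factor degrees with multiplicity: 1 + 1 + 1 + 1 + 2 = 6.

1, 1, 1, 1, 2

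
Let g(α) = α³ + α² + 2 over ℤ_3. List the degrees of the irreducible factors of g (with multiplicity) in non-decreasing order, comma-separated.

Roots in ℤ_3: g(0) = 2; g(1) = 1; g(2) = 2.
Complete factorization: g(α) = (α³ + α² + 2).
Factor degrees with multiplicity: 3 = 3.

3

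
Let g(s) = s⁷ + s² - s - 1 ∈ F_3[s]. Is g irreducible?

No

Check for roots in F_3: g(0) = 2; g(1) = 0 → root; g(2) = 0 → root.
g(1) = 0, so (s − 1) divides g(s); g is reducible.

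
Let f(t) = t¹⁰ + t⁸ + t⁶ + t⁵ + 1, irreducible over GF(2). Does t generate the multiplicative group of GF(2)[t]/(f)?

No

|GF(2^10)^×| = 2^10 − 1 = 1023. Prime factorization: 1023 = 3·11·31.
f is primitive ⇔ t has order 1023 in GF(2)[t]/(f), i.e. t^(1023/q) ≠ 1 for each prime q | 1023.
t^(341) mod f = t⁸ + t⁶ + t⁵ + t⁴ + t.
t^(93) mod f = 1
t^(33) mod f = t⁷ + t⁵ + t³ + t² + 1.
Since t^(93) = 1, the order of t divides 93 < 1023; not primitive.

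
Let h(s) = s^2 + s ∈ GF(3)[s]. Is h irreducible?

No

Check for roots in GF(3): h(0) = 0 → root; h(1) = 2; h(2) = 0 → root.
h(0) = 0, so (s) divides h(s); h is reducible.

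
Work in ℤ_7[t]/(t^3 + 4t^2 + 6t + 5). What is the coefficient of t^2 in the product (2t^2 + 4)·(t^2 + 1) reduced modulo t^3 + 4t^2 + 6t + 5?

Multiply in ℤ_7[t]: (2t^2 + 4)·(t^2 + 1) = 2t^4 + 6t^2 + 4.
Reduce using t^3 ≡ 3t^2 + t + 2 (mod t^3 + 4t^2 + 6t + 5).
Reduced: 5t^2 + 3t + 2.

5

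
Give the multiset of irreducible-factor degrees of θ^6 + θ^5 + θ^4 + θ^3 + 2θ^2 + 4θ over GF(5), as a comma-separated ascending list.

1, 1, 1, 3

Write f(θ) = θ^6 + θ^5 + θ^4 + θ^3 + 2θ^2 + 4θ.
Roots in GF(5): f(0) = 0 → root; f(1) = 0 → root; f(2) = 1; f(3) = 0 → root; f(4) = 3.
Linear factors from roots: (θ), (θ + 4), (θ + 2).
Complete factorization: f(θ) = (θ)·(θ + 2)·(θ + 4)·(θ^3 + 3θ + 3).
Factor degrees with multiplicity: 1 + 1 + 1 + 3 = 6.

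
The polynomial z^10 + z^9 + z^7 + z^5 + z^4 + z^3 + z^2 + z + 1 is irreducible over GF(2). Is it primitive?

No

Write f(z) = z^10 + z^9 + z^7 + z^5 + z^4 + z^3 + z^2 + z + 1.
|GF(2^10)^×| = 2^10 − 1 = 1023. Prime factorization: 1023 = 3·11·31.
f is primitive ⇔ z has order 1023 in GF(2)[z]/(f), i.e. z^(1023/q) ≠ 1 for each prime q | 1023.
z^(341) mod f = 1
z^(93) mod f = z^9 + z^8 + z^6 + z^5.
z^(33) mod f = z^9 + z^8 + z^7 + z^6 + z^4 + z^3 + z.
Since z^(341) = 1, the order of z divides 341 < 1023; not primitive.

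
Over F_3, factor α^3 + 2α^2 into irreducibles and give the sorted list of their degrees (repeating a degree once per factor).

Write f(α) = α^3 + 2α^2.
Roots in F_3: f(0) = 0 → root; f(1) = 0 → root; f(2) = 1.
Linear factors from roots: (α), (α + 2).
Complete factorization: f(α) = (α + 2)·(α)^2.
Factor degrees with multiplicity: 1 + 1 + 1 = 3.

1, 1, 1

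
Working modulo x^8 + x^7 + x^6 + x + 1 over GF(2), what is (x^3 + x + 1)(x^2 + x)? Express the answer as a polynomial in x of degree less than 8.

Multiply in GF(2)[x]: (x^3 + x + 1)·(x^2 + x) = x^5 + x^4 + x^3 + x.
Reduced: x^5 + x^4 + x^3 + x.

x^5 + x^4 + x^3 + x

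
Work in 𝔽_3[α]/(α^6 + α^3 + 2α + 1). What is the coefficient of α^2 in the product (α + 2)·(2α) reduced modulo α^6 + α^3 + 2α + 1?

2

Multiply in 𝔽_3[α]: (α + 2)·(2α) = 2α^2 + α.
Reduced: 2α^2 + α.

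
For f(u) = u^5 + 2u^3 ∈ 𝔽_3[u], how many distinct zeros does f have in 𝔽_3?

3

Evaluate at each of the 3 elements of 𝔽_3:
f(0) = 0 → root; f(1) = 0 → root; f(2) = 0 → root.
Roots: {0, 1, 2}.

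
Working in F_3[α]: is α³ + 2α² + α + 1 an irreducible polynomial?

Yes

Write h(α) = α³ + 2α² + α + 1.
Check for roots in F_3: h(0) = 1; h(1) = 2; h(2) = 1.
No roots. A degree-3 polynomial over a field with no linear factor is irreducible.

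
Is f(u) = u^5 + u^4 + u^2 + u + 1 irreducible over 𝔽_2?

Check for roots in 𝔽_2: f(0) = 1; f(1) = 1.
No roots, so no linear factors.
Monic irreducibles of degree 2 over GF(2): u^2 + u + 1.
None of them divide f (all give nonzero remainder).
No irreducible factor of degree ≤ 2 exists, so f is irreducible over GF(2).

Yes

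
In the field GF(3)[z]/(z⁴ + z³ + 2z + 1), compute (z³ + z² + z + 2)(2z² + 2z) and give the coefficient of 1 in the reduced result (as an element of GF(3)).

Multiply in GF(3)[z]: (z³ + z² + z + 2)·(2z² + 2z) = 2z⁵ + z⁴ + z³ + z.
Reduce using z⁴ ≡ 2z³ + z + 2 (mod z⁴ + z³ + 2z + 1).
Reduced: 2z³ + 2z² + z + 1.

1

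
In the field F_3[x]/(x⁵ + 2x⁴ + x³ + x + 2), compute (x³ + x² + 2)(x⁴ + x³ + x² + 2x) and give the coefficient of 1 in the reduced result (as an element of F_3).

1

Multiply in F_3[x]: (x³ + x² + 2)·(x⁴ + x³ + x² + 2x) = x⁷ + 2x⁶ + 2x⁵ + 2x⁴ + x³ + 2x² + x.
Reduce using x⁵ ≡ x⁴ + 2x³ + 2x + 1 (mod x⁵ + 2x⁴ + x³ + x + 2).
Reduced: 2x³ + 1.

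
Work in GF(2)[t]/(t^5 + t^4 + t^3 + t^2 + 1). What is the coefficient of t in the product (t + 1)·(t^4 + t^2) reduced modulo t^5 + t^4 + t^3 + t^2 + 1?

0

Multiply in GF(2)[t]: (t + 1)·(t^4 + t^2) = t^5 + t^4 + t^3 + t^2.
Reduce using t^5 ≡ t^4 + t^3 + t^2 + 1 (mod t^5 + t^4 + t^3 + t^2 + 1).
Reduced: 1.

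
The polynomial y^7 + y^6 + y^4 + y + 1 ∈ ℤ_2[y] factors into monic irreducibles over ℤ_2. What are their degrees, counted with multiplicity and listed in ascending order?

Write g(y) = y^7 + y^6 + y^4 + y + 1.
Roots in ℤ_2: g(0) = 1; g(1) = 1.
Complete factorization: g(y) = (y^7 + y^6 + y^4 + y + 1).
Factor degrees with multiplicity: 7 = 7.

7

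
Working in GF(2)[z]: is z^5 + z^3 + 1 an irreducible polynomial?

Yes

Write P(z) = z^5 + z^3 + 1.
Check for roots in GF(2): P(0) = 1; P(1) = 1.
No roots, so no linear factors.
Monic irreducibles of degree 2 over GF(2): z^2 + z + 1.
None of them divide P (all give nonzero remainder).
No irreducible factor of degree ≤ 2 exists, so P is irreducible over GF(2).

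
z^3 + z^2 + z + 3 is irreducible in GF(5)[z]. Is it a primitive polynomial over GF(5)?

Write f(z) = z^3 + z^2 + z + 3.
|GF(5^3)^×| = 5^3 − 1 = 124. Prime factorization: 124 = 2^2·31.
f is primitive ⇔ z has order 124 in GF(5)[z]/(f), i.e. z^(124/q) ≠ 1 for each prime q | 124.
z^(62) mod f = 4.
z^(4) mod f = 3z + 3.
None equal 1, so z has full order 124; f is primitive.

Yes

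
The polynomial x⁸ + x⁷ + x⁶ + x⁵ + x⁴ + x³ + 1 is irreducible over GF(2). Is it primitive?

No

Write f(x) = x⁸ + x⁷ + x⁶ + x⁵ + x⁴ + x³ + 1.
|GF(2^8)^×| = 2^8 − 1 = 255. Prime factorization: 255 = 3·5·17.
f is primitive ⇔ x has order 255 in GF(2)[x]/(f), i.e. x^(255/q) ≠ 1 for each prime q | 255.
x^(85) mod f = 1
x^(51) mod f = x⁷ + x⁵ + x³ + x² + 1.
x^(15) mod f = x⁷ + x⁶ + x³ + x + 1.
Since x^(85) = 1, the order of x divides 85 < 255; not primitive.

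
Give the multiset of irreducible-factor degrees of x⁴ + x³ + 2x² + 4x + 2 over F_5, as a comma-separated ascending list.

Write h(x) = x⁴ + x³ + 2x² + 4x + 2.
Roots in F_5: h(0) = 2; h(1) = 0 → root; h(2) = 2; h(3) = 0 → root; h(4) = 0 → root.
Linear factors from roots: (x + 4), (x + 2), (x + 1).
Complete factorization: h(x) = (x + 1)·(x + 2)·(x + 4)^2.
Factor degrees with multiplicity: 1 + 1 + 1 + 1 = 4.

1, 1, 1, 1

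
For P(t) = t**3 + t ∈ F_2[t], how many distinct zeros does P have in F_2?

Evaluate at each of the 2 elements of F_2:
P(0) = 0 → root; P(1) = 0 → root.
Roots: {0, 1}.

2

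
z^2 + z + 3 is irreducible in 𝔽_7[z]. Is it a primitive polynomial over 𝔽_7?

Yes

Write f(z) = z^2 + z + 3.
|GF(7^2)^×| = 7^2 − 1 = 48. Prime factorization: 48 = 2^4·3.
f is primitive ⇔ z has order 48 in GF(7)[z]/(f), i.e. z^(48/q) ≠ 1 for each prime q | 48.
z^(24) mod f = 6.
z^(16) mod f = 2.
None equal 1, so z has full order 48; f is primitive.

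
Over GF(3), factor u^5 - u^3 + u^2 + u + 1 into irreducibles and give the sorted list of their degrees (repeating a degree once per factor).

Write h(u) = u^5 - u^3 + u^2 + u + 1.
Roots in GF(3): h(0) = 1; h(1) = 0 → root; h(2) = 1.
Linear factors from roots: (u - 1).
Complete factorization: h(u) = (u - 1)·(u^2 + 1)·(u^2 + u - 1).
Factor degrees with multiplicity: 1 + 2 + 2 = 5.

1, 2, 2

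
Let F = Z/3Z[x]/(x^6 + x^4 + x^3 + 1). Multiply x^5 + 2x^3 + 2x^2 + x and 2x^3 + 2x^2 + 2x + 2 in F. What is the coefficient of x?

0

Multiply in Z/3Z[x]: (x^5 + 2x^3 + 2x^2 + x)·(2x^3 + 2x^2 + 2x + 2) = 2x^8 + 2x^7 + x^5 + x^4 + x^3 + 2x.
Reduce using x^6 ≡ 2x^4 + 2x^3 + 2 (mod x^6 + x^4 + x^3 + 1).
Reduced: x^4 + x^2 + 2.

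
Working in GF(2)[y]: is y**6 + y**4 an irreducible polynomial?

No

Write h(y) = y**6 + y**4.
Check for roots in GF(2): h(0) = 0 → root; h(1) = 0 → root.
h(0) = 0, so (y) divides h(y); h is reducible.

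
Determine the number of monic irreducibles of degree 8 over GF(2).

x^(2^8) − x is the product of all monic irreducibles of degree dividing 8; Möbius inversion gives N = (1/8) Σ μ(8/d)·2^d.
Divisors of 8: 1, 2, 4, 8; μ(8/d) for each: 0, 0, -1, 1.
Σ = − 2^4 + 2^8 = 240.
N = 240/8 = 30.

30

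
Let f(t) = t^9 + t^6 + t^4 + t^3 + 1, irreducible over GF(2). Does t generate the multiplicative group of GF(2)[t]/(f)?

|GF(2^9)^×| = 2^9 − 1 = 511. Prime factorization: 511 = 7·73.
f is primitive ⇔ t has order 511 in GF(2)[t]/(f), i.e. t^(511/q) ≠ 1 for each prime q | 511.
t^(73) mod f = t^6 + t^3 + t^2 + 1.
t^(7) mod f = t^7.
None equal 1, so t has full order 511; f is primitive.

Yes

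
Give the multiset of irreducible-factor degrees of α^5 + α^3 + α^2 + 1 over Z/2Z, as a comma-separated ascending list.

Write f(α) = α^5 + α^3 + α^2 + 1.
Roots in Z/2Z: f(0) = 1; f(1) = 0 → root.
Linear factors from roots: (α + 1).
Complete factorization: f(α) = (α + 1)^3·(α^2 + α + 1).
Factor degrees with multiplicity: 1 + 1 + 1 + 2 = 5.

1, 1, 1, 2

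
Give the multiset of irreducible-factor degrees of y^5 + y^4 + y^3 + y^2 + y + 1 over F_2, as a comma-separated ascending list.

Write f(y) = y^5 + y^4 + y^3 + y^2 + y + 1.
Roots in F_2: f(0) = 1; f(1) = 0 → root.
Linear factors from roots: (y + 1).
Complete factorization: f(y) = (y + 1)·(y^2 + y + 1)^2.
Factor degrees with multiplicity: 1 + 2 + 2 = 5.

1, 2, 2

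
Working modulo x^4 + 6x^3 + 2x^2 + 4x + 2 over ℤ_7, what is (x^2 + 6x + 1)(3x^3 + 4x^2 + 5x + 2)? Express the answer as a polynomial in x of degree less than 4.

Multiply in ℤ_7[x]: (x^2 + 6x + 1)·(3x^3 + 4x^2 + 5x + 2) = 3x^5 + x^4 + 4x^3 + x^2 + 3x + 2.
Reduce using x^4 ≡ x^3 + 5x^2 + 3x + 5 (mod x^4 + 6x^3 + 2x^2 + 4x + 2).
Reduced: 2x^3 + 2x^2 + 2x + 1.

2x^3 + 2x^2 + 2x + 1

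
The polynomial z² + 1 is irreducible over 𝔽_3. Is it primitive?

No

Write f(z) = z² + 1.
|GF(3^2)^×| = 3^2 − 1 = 8. Prime factorization: 8 = 2^3.
f is primitive ⇔ z has order 8 in GF(3)[z]/(f), i.e. z^(8/q) ≠ 1 for each prime q | 8.
z^(4) mod f = 1
Since z^(4) = 1, the order of z divides 4 < 8; not primitive.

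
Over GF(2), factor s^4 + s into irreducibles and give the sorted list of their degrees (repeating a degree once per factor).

1, 1, 2

Write h(s) = s^4 + s.
Roots in GF(2): h(0) = 0 → root; h(1) = 0 → root.
Linear factors from roots: (s), (s + 1).
Complete factorization: h(s) = (s)·(s + 1)·(s^2 + s + 1).
Factor degrees with multiplicity: 1 + 1 + 2 = 4.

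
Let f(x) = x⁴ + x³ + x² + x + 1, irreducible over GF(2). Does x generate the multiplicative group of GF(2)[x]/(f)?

No

|GF(2^4)^×| = 2^4 − 1 = 15. Prime factorization: 15 = 3·5.
f is primitive ⇔ x has order 15 in GF(2)[x]/(f), i.e. x^(15/q) ≠ 1 for each prime q | 15.
x^(5) mod f = 1
x^(3) mod f = x³.
Since x^(5) = 1, the order of x divides 5 < 15; not primitive.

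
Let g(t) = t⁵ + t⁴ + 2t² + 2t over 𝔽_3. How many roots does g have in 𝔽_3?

Evaluate at each of the 3 elements of 𝔽_3:
g(0) = 0 → root; g(1) = 0 → root; g(2) = 0 → root.
Roots: {0, 1, 2}.

3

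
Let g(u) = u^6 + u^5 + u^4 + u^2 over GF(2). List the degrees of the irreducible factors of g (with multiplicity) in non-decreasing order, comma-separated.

1, 1, 1, 3

Roots in GF(2): g(0) = 0 → root; g(1) = 0 → root.
Linear factors from roots: (u), (u + 1).
Complete factorization: g(u) = (u + 1)·(u)^2·(u^3 + u + 1).
Factor degrees with multiplicity: 1 + 1 + 1 + 3 = 6.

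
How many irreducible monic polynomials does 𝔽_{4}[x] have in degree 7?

Gauss's count: N_{4}(7) = (1/7) Σ_{d|7} μ(7/d)·4^d.
Divisors of 7: 1, 7; μ(7/d) for each: -1, 1.
Σ = − 4^1 + 4^7 = 16380.
N = 16380/7 = 2340.

2340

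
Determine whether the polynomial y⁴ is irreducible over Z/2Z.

Write m(y) = y⁴.
Check for roots in Z/2Z: m(0) = 0 → root; m(1) = 1.
m(0) = 0, so (y) divides m(y); m is reducible.

No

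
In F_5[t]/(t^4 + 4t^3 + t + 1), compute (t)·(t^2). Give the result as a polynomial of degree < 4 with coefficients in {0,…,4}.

t^3

Multiply in F_5[t]: (t)·(t^2) = t^3.
Reduced: t^3.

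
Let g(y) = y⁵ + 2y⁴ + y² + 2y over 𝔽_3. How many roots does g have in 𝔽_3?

Evaluate at each of the 3 elements of 𝔽_3:
g(0) = 0 → root; g(1) = 0 → root; g(2) = 0 → root.
Roots: {0, 1, 2}.

3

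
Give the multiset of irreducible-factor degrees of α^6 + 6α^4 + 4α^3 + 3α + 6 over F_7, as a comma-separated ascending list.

Write f(α) = α^6 + 6α^4 + 4α^3 + 3α + 6.
Complete factorization: f(α) = (α^6 + 6α^4 + 4α^3 + 3α + 6).
Factor degrees with multiplicity: 6 = 6.

6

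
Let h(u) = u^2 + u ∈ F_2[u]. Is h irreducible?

Check for roots in F_2: h(0) = 0 → root; h(1) = 0 → root.
h(0) = 0, so (u) divides h(u); h is reducible.

No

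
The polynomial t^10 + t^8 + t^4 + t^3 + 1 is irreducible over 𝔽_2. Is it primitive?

Write f(t) = t^10 + t^8 + t^4 + t^3 + 1.
|GF(2^10)^×| = 2^10 − 1 = 1023. Prime factorization: 1023 = 3·11·31.
f is primitive ⇔ t has order 1023 in GF(2)[t]/(f), i.e. t^(1023/q) ≠ 1 for each prime q | 1023.
t^(341) mod f = t^9 + t^8 + t^6 + t^5 + t^4 + t^3 + t^2 + t.
t^(93) mod f = t^7 + t^6 + t^5 + t^4 + t^2 + t + 1.
t^(33) mod f = t^6 + t^3 + t^2 + t + 1.
None equal 1, so t has full order 1023; f is primitive.

Yes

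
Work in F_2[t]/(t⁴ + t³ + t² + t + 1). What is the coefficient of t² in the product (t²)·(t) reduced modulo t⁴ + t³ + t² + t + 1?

Multiply in F_2[t]: (t²)·(t) = t³.
Reduced: t³.

0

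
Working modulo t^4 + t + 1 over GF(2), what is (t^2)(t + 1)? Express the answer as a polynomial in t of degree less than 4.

Multiply in GF(2)[t]: (t^2)·(t + 1) = t^3 + t^2.
Reduced: t^3 + t^2.

t^3 + t^2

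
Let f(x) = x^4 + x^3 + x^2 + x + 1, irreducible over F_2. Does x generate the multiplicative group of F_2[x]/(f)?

|GF(2^4)^×| = 2^4 − 1 = 15. Prime factorization: 15 = 3·5.
f is primitive ⇔ x has order 15 in GF(2)[x]/(f), i.e. x^(15/q) ≠ 1 for each prime q | 15.
x^(5) mod f = 1
x^(3) mod f = x^3.
Since x^(5) = 1, the order of x divides 5 < 15; not primitive.

No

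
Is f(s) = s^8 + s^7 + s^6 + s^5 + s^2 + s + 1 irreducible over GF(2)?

Yes

Check for roots in GF(2): f(0) = 1; f(1) = 1.
No roots, so no linear factors.
Monic irreducibles of degree 2 over GF(2): s^2 + s + 1.
None of them divide f (all give nonzero remainder).
Monic irreducibles of degree 3 over GF(2): s^3 + s + 1, s^3 + s^2 + 1.
None of them divide f (all give nonzero remainder).
Monic irreducibles of degree 4 over GF(2): s^4 + s + 1, s^4 + s^3 + 1, s^4 + s^3 + s^2 + s + 1.
None of them divide f (all give nonzero remainder).
No irreducible factor of degree ≤ 4 exists, so f is irreducible over GF(2).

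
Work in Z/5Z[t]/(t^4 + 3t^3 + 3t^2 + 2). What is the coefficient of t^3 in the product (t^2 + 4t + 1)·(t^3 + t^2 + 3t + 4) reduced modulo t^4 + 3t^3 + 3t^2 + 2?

4

Multiply in Z/5Z[t]: (t^2 + 4t + 1)·(t^3 + t^2 + 3t + 4) = t^5 + 3t^3 + 2t^2 + 4t + 4.
Reduce using t^4 ≡ 2t^3 + 2t^2 + 3 (mod t^4 + 3t^3 + 3t^2 + 2).
Reduced: 4t^3 + t^2 + 2t.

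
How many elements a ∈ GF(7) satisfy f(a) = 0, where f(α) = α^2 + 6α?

Evaluate at each of the 7 elements of GF(7):
f(0) = 0 → root; f(1) = 0 → root; f(2) = 2; f(3) = 6; f(4) = 5; f(5) = 6; f(6) = 2.
Roots: {0, 1}.

2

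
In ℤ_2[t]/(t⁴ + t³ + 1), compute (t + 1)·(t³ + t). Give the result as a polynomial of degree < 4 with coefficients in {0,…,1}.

Multiply in ℤ_2[t]: (t + 1)·(t³ + t) = t⁴ + t³ + t² + t.
Reduce using t⁴ ≡ t³ + 1 (mod t⁴ + t³ + 1).
Reduced: t² + t + 1.

t^2 + t + 1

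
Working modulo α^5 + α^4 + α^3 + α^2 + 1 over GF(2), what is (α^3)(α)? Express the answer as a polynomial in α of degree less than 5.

α^4

Multiply in GF(2)[α]: (α^3)·(α) = α^4.
Reduced: α^4.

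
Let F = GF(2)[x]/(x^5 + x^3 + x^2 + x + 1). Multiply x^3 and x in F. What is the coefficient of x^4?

Multiply in GF(2)[x]: (x^3)·(x) = x^4.
Reduced: x^4.

1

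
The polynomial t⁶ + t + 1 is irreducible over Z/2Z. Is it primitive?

Write f(t) = t⁶ + t + 1.
|GF(2^6)^×| = 2^6 − 1 = 63. Prime factorization: 63 = 3^2·7.
f is primitive ⇔ t has order 63 in GF(2)[t]/(f), i.e. t^(63/q) ≠ 1 for each prime q | 63.
t^(21) mod f = t⁵ + t⁴ + t³ + t + 1.
t^(9) mod f = t⁴ + t³.
None equal 1, so t has full order 63; f is primitive.

Yes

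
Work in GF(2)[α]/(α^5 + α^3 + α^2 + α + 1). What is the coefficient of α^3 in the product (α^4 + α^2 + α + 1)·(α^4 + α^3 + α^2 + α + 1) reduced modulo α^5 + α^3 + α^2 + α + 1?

1

Multiply in GF(2)[α]: (α^4 + α^2 + α + 1)·(α^4 + α^3 + α^2 + α + 1) = α^8 + α^7 + α^5 + α^3 + α^2 + 1.
Reduce using α^5 ≡ α^3 + α^2 + α + 1 (mod α^5 + α^3 + α^2 + α + 1).
Reduced: α^4 + α^3.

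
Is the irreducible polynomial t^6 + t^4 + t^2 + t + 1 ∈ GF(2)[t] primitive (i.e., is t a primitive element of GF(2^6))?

No

Write f(t) = t^6 + t^4 + t^2 + t + 1.
|GF(2^6)^×| = 2^6 − 1 = 63. Prime factorization: 63 = 3^2·7.
f is primitive ⇔ t has order 63 in GF(2)[t]/(f), i.e. t^(63/q) ≠ 1 for each prime q | 63.
t^(21) mod f = 1
t^(9) mod f = t^4 + t^2 + t.
Since t^(21) = 1, the order of t divides 21 < 63; not primitive.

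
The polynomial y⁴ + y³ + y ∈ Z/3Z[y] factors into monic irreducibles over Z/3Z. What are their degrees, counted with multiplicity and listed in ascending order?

Write f(y) = y⁴ + y³ + y.
Roots in Z/3Z: f(0) = 0 → root; f(1) = 0 → root; f(2) = 2.
Linear factors from roots: (y), (y - 1).
Complete factorization: f(y) = (y)·(y - 1)·(y² - y - 1).
Factor degrees with multiplicity: 1 + 1 + 2 = 4.

1, 1, 2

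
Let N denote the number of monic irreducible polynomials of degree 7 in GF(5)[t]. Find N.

11160

x^(5^7) − x is the product of all monic irreducibles of degree dividing 7; Möbius inversion gives N = (1/7) Σ μ(7/d)·5^d.
Divisors of 7: 1, 7; μ(7/d) for each: -1, 1.
Σ = − 5^1 + 5^7 = 78120.
N = 78120/7 = 11160.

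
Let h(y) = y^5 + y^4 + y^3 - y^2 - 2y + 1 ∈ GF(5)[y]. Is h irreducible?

Yes

Check for roots in GF(5): h(0) = 1; h(1) = 1; h(2) = 4; h(3) = 2; h(4) = 1.
No roots, so no linear factors.
Degree-2 irreducible divisors: test the 10 monic irreducibles of degree 2 over GF(5).
None of them divide h (all give nonzero remainder).
No irreducible factor of degree ≤ 2 exists, so h is irreducible over GF(5).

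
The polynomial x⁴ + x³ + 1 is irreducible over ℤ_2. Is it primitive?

Write f(x) = x⁴ + x³ + 1.
|GF(2^4)^×| = 2^4 − 1 = 15. Prime factorization: 15 = 3·5.
f is primitive ⇔ x has order 15 in GF(2)[x]/(f), i.e. x^(15/q) ≠ 1 for each prime q | 15.
x^(5) mod f = x³ + x + 1.
x^(3) mod f = x³.
None equal 1, so x has full order 15; f is primitive.

Yes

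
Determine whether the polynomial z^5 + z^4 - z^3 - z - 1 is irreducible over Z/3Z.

Write P(z) = z^5 + z^4 - z^3 - z - 1.
Check for roots in Z/3Z: P(0) = 2; P(1) = 2; P(2) = 1.
No roots, so no linear factors.
Monic irreducibles of degree 2 over GF(3): z^2 + 1, z^2 + z - 1, z^2 - z - 1.
None of them divide P (all give nonzero remainder).
No irreducible factor of degree ≤ 2 exists, so P is irreducible over GF(3).

Yes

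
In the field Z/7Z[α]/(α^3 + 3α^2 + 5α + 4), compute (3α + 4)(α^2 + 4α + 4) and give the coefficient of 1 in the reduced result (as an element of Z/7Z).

4

Multiply in Z/7Z[α]: (3α + 4)·(α^2 + 4α + 4) = 3α^3 + 2α^2 + 2.
Reduce using α^3 ≡ 4α^2 + 2α + 3 (mod α^3 + 3α^2 + 5α + 4).
Reduced: 6α + 4.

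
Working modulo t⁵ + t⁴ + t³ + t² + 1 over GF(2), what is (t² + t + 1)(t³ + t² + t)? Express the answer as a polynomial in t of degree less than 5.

Multiply in GF(2)[t]: (t² + t + 1)·(t³ + t² + t) = t⁵ + t³ + t.
Reduce using t⁵ ≡ t⁴ + t³ + t² + 1 (mod t⁵ + t⁴ + t³ + t² + 1).
Reduced: t⁴ + t² + t + 1.

t^4 + t^2 + t + 1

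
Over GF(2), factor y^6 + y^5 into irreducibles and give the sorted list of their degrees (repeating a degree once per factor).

Write f(y) = y^6 + y^5.
Roots in GF(2): f(0) = 0 → root; f(1) = 0 → root.
Linear factors from roots: (y), (y + 1).
Complete factorization: f(y) = (y + 1)·(y)^5.
Factor degrees with multiplicity: 1 + 1 + 1 + 1 + 1 + 1 = 6.

1, 1, 1, 1, 1, 1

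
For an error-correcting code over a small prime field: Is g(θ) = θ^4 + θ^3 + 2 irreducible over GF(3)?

Yes

Check for roots in GF(3): g(0) = 2; g(1) = 1; g(2) = 2.
No roots, so no linear factors.
Monic irreducibles of degree 2 over GF(3): θ^2 + 1, θ^2 + θ + 2, θ^2 + 2θ + 2.
None of them divide g (all give nonzero remainder).
No irreducible factor of degree ≤ 2 exists, so g is irreducible over GF(3).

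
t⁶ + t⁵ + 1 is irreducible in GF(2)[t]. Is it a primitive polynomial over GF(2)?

Write f(t) = t⁶ + t⁵ + 1.
|GF(2^6)^×| = 2^6 − 1 = 63. Prime factorization: 63 = 3^2·7.
f is primitive ⇔ t has order 63 in GF(2)[t]/(f), i.e. t^(63/q) ≠ 1 for each prime q | 63.
t^(21) mod f = t⁵ + t⁴ + t³ + 1.
t^(9) mod f = t⁵ + t³ + t² + t + 1.
None equal 1, so t has full order 63; f is primitive.

Yes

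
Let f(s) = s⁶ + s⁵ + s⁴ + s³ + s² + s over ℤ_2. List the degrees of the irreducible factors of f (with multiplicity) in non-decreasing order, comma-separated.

1, 1, 2, 2

Roots in ℤ_2: f(0) = 0 → root; f(1) = 0 → root.
Linear factors from roots: (s), (s + 1).
Complete factorization: f(s) = (s)·(s + 1)·(s² + s + 1)^2.
Factor degrees with multiplicity: 1 + 1 + 2 + 2 = 6.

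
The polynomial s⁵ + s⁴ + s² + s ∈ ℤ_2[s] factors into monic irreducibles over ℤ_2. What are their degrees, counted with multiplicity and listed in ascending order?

1, 1, 1, 2

Write h(s) = s⁵ + s⁴ + s² + s.
Roots in ℤ_2: h(0) = 0 → root; h(1) = 0 → root.
Linear factors from roots: (s), (s + 1).
Complete factorization: h(s) = (s)·(s + 1)^2·(s² + s + 1).
Factor degrees with multiplicity: 1 + 1 + 1 + 2 = 5.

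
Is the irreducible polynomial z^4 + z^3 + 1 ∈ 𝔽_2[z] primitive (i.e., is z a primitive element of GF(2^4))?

Yes

Write f(z) = z^4 + z^3 + 1.
|GF(2^4)^×| = 2^4 − 1 = 15. Prime factorization: 15 = 3·5.
f is primitive ⇔ z has order 15 in GF(2)[z]/(f), i.e. z^(15/q) ≠ 1 for each prime q | 15.
z^(5) mod f = z^3 + z + 1.
z^(3) mod f = z^3.
None equal 1, so z has full order 15; f is primitive.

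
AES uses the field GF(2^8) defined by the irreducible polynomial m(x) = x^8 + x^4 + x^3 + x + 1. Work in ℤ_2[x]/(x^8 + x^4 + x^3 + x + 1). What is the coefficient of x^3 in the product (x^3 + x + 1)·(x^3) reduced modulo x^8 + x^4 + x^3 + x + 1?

1

Multiply in ℤ_2[x]: (x^3 + x + 1)·(x^3) = x^6 + x^4 + x^3.
Reduced: x^6 + x^4 + x^3.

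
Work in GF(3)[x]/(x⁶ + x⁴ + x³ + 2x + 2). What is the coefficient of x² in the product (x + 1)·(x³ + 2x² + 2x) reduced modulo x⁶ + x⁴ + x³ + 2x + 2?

Multiply in GF(3)[x]: (x + 1)·(x³ + 2x² + 2x) = x⁴ + x² + 2x.
Reduced: x⁴ + x² + 2x.

1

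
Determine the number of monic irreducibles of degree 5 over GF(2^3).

By the necklace-counting formula, N_8(5) = (1/5) Σ_{d|5} μ(5/d)·8^d.
Divisors of 5: 1, 5; μ(5/d) for each: -1, 1.
Σ = − 8^1 + 8^5 = 32760.
N = 32760/5 = 6552.

6552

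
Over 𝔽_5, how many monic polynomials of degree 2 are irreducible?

10

The number of monic irreducibles of degree 2 over GF(5) is (1/2)·Σ_{d∣2} μ(2/d) 5^d.
Divisors of 2: 1, 2; μ(2/d) for each: -1, 1.
Σ = − 5^1 + 5^2 = 20.
N = 20/2 = 10.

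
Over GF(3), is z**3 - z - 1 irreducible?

Write f(z) = z**3 - z - 1.
Check for roots in GF(3): f(0) = 2; f(1) = 2; f(2) = 2.
No roots. A degree-3 polynomial over a field with no linear factor is irreducible.

Yes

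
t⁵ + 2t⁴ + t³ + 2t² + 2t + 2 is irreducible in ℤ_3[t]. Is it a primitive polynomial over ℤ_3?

No

Write f(t) = t⁵ + 2t⁴ + t³ + 2t² + 2t + 2.
|GF(3^5)^×| = 3^5 − 1 = 242. Prime factorization: 242 = 2·11^2.
f is primitive ⇔ t has order 242 in GF(3)[t]/(f), i.e. t^(242/q) ≠ 1 for each prime q | 242.
t^(121) mod f = 1
t^(22) mod f = t⁴ + t² + 2t + 2.
Since t^(121) = 1, the order of t divides 121 < 242; not primitive.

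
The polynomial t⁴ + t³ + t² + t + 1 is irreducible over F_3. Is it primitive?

No

Write f(t) = t⁴ + t³ + t² + t + 1.
|GF(3^4)^×| = 3^4 − 1 = 80. Prime factorization: 80 = 2^4·5.
f is primitive ⇔ t has order 80 in GF(3)[t]/(f), i.e. t^(80/q) ≠ 1 for each prime q | 80.
t^(40) mod f = 1
t^(16) mod f = t.
Since t^(40) = 1, the order of t divides 40 < 80; not primitive.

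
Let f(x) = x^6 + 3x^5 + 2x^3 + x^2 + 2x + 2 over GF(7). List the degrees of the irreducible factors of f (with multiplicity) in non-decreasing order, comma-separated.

Linear factors from roots: (x + 3).
Complete factorization: f(x) = (x + 3)·(x^2 + 3x - 1)·(x^3 - 3x^2 + 3x - 3).
Factor degrees with multiplicity: 1 + 2 + 3 = 6.

1, 2, 3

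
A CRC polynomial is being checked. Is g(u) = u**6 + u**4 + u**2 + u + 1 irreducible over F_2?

Check for roots in F_2: g(0) = 1; g(1) = 1.
No roots, so no linear factors.
Monic irreducibles of degree 2 over GF(2): u**2 + u + 1.
None of them divide g (all give nonzero remainder).
Monic irreducibles of degree 3 over GF(2): u**3 + u + 1, u**3 + u**2 + 1.
None of them divide g (all give nonzero remainder).
No irreducible factor of degree ≤ 3 exists, so g is irreducible over GF(2).

Yes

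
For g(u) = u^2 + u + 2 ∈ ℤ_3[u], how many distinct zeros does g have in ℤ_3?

Evaluate at each of the 3 elements of ℤ_3:
g(0) = 2; g(1) = 1; g(2) = 2.
No element is a root.

0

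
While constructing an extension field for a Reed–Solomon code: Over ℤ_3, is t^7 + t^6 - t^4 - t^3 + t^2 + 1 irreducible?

Write h(t) = t^7 + t^6 - t^4 - t^3 + t^2 + 1.
Check for roots in ℤ_3: h(0) = 1; h(1) = 2; h(2) = 2.
No roots, so no linear factors.
Monic irreducibles of degree 2 over GF(3): t^2 + 1, t^2 + t - 1, t^2 - t - 1.
None of them divide h (all give nonzero remainder).
Degree-3 irreducible divisors: test the 8 monic irreducibles of degree 3 over GF(3).
None of them divide h (all give nonzero remainder).
No irreducible factor of degree ≤ 3 exists, so h is irreducible over GF(3).

Yes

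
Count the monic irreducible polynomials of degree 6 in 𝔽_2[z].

9

x^(2^6) − x is the product of all monic irreducibles of degree dividing 6; Möbius inversion gives N = (1/6) Σ μ(6/d)·2^d.
Divisors of 6: 1, 2, 3, 6; μ(6/d) for each: 1, -1, -1, 1.
Σ = 2^1 − 2^2 − 2^3 + 2^6 = 54.
N = 54/6 = 9.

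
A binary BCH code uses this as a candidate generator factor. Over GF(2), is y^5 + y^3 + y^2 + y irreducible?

Write m(y) = y^5 + y^3 + y^2 + y.
Check for roots in GF(2): m(0) = 0 → root; m(1) = 0 → root.
m(0) = 0, so (y) divides m(y); m is reducible.

No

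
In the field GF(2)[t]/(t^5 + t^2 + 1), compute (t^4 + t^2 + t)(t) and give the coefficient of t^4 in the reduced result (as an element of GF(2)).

0

Multiply in GF(2)[t]: (t^4 + t^2 + t)·(t) = t^5 + t^3 + t^2.
Reduce using t^5 ≡ t^2 + 1 (mod t^5 + t^2 + 1).
Reduced: t^3 + 1.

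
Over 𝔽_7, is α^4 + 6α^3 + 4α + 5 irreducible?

No

Write P(α) = α^4 + 6α^3 + 4α + 5.
Check for roots in 𝔽_7: P(0) = 5; P(1) = 2; P(2) = 0 → root; P(3) = 1; P(4) = 3; P(5) = 0 → root; P(6) = 3.
P(2) = 0, so (α − 2) divides P(α); P is reducible.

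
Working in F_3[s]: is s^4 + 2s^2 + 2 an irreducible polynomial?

Yes

Write f(s) = s^4 + 2s^2 + 2.
Check for roots in F_3: f(0) = 2; f(1) = 2; f(2) = 2.
No roots, so no linear factors.
Monic irreducibles of degree 2 over GF(3): s^2 + 1, s^2 + s + 2, s^2 + 2s + 2.
None of them divide f (all give nonzero remainder).
No irreducible factor of degree ≤ 2 exists, so f is irreducible over GF(3).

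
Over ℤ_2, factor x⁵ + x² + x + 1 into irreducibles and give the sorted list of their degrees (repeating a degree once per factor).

Write h(x) = x⁵ + x² + x + 1.
Roots in ℤ_2: h(0) = 1; h(1) = 0 → root.
Linear factors from roots: (x + 1).
Complete factorization: h(x) = (x + 1)^2·(x³ + x + 1).
Factor degrees with multiplicity: 1 + 1 + 3 = 5.

1, 1, 3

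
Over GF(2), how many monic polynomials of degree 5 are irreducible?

6

x^(2^5) − x is the product of all monic irreducibles of degree dividing 5; Möbius inversion gives N = (1/5) Σ μ(5/d)·2^d.
Divisors of 5: 1, 5; μ(5/d) for each: -1, 1.
Σ = − 2^1 + 2^5 = 30.
N = 30/5 = 6.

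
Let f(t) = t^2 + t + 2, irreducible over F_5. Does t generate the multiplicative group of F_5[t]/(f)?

Yes

|GF(5^2)^×| = 5^2 − 1 = 24. Prime factorization: 24 = 2^3·3.
f is primitive ⇔ t has order 24 in GF(5)[t]/(f), i.e. t^(24/q) ≠ 1 for each prime q | 24.
t^(12) mod f = 4.
t^(8) mod f = 3t + 1.
None equal 1, so t has full order 24; f is primitive.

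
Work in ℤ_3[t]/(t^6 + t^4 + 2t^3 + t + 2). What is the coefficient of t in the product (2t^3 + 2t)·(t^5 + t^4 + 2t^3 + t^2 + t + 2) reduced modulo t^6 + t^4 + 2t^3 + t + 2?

2

Multiply in ℤ_3[t]: (2t^3 + 2t)·(t^5 + t^4 + 2t^3 + t^2 + t + 2) = 2t^8 + 2t^7 + t^5 + 2t^2 + t.
Reduce using t^6 ≡ 2t^4 + t^3 + 2t + 1 (mod t^6 + t^4 + 2t^3 + t + 2).
Reduced: t^5 + t^4 + 2t^3 + 2t^2 + 2t + 1.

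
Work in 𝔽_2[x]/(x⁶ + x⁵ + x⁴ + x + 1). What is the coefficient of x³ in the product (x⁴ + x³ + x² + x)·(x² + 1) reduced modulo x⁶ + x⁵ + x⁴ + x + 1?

0

Multiply in 𝔽_2[x]: (x⁴ + x³ + x² + x)·(x² + 1) = x⁶ + x⁵ + x² + x.
Reduce using x⁶ ≡ x⁵ + x⁴ + x + 1 (mod x⁶ + x⁵ + x⁴ + x + 1).
Reduced: x⁴ + x² + 1.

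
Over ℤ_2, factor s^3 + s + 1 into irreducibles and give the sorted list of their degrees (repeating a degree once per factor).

3

Write h(s) = s^3 + s + 1.
Roots in ℤ_2: h(0) = 1; h(1) = 1.
Complete factorization: h(s) = (s^3 + s + 1).
Factor degrees with multiplicity: 3 = 3.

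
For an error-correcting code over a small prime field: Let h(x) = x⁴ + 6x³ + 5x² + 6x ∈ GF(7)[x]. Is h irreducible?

Check for roots in GF(7): h(0) = 0 → root; h(1) = 4; h(2) = 5; h(3) = 5; h(4) = 2; h(5) = 4; h(6) = 1.
h(0) = 0, so (x) divides h(x); h is reducible.

No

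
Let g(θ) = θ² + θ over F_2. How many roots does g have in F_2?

Evaluate at each of the 2 elements of F_2:
g(0) = 0 → root; g(1) = 0 → root.
Roots: {0, 1}.

2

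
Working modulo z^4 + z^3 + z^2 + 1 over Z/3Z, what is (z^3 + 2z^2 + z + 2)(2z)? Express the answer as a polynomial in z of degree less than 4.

Multiply in Z/3Z[z]: (z^3 + 2z^2 + z + 2)·(2z) = 2z^4 + z^3 + 2z^2 + z.
Reduce using z^4 ≡ 2z^3 + 2z^2 + 2 (mod z^4 + z^3 + z^2 + 1).
Reduced: 2z^3 + z + 1.

2z^3 + z + 1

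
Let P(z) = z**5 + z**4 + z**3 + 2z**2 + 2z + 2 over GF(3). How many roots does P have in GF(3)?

Evaluate at each of the 3 elements of GF(3):
P(0) = 2; P(1) = 0 → root; P(2) = 1.
Roots: {1}.

1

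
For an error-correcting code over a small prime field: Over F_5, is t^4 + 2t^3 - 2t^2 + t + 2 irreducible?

Yes

Write h(t) = t^4 + 2t^3 - 2t^2 + t + 2.
Check for roots in F_5: h(0) = 2; h(1) = 4; h(2) = 3; h(3) = 2; h(4) = 3.
No roots, so no linear factors.
Degree-2 irreducible divisors: test the 10 monic irreducibles of degree 2 over GF(5).
None of them divide h (all give nonzero remainder).
No irreducible factor of degree ≤ 2 exists, so h is irreducible over GF(5).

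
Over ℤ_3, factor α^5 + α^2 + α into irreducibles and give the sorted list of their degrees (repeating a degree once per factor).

Write g(α) = α^5 + α^2 + α.
Roots in ℤ_3: g(0) = 0 → root; g(1) = 0 → root; g(2) = 2.
Linear factors from roots: (α), (α - 1).
Complete factorization: g(α) = (α)·(α - 1)·(α^3 + α^2 + α - 1).
Factor degrees with multiplicity: 1 + 1 + 3 = 5.

1, 1, 3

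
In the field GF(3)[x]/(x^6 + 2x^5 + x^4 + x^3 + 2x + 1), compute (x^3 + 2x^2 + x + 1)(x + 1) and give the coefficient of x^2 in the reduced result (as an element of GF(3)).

0

Multiply in GF(3)[x]: (x^3 + 2x^2 + x + 1)·(x + 1) = x^4 + 2x + 1.
Reduced: x^4 + 2x + 1.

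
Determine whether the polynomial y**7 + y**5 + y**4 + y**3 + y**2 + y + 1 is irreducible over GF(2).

Write g(y) = y**7 + y**5 + y**4 + y**3 + y**2 + y + 1.
Check for roots in GF(2): g(0) = 1; g(1) = 1.
No roots, so no linear factors.
Monic irreducibles of degree 2 over GF(2): y**2 + y + 1.
None of them divide g (all give nonzero remainder).
Monic irreducibles of degree 3 over GF(2): y**3 + y + 1, y**3 + y**2 + 1.
None of them divide g (all give nonzero remainder).
No irreducible factor of degree ≤ 3 exists, so g is irreducible over GF(2).

Yes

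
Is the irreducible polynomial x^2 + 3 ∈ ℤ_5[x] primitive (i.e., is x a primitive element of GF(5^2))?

Write f(x) = x^2 + 3.
|GF(5^2)^×| = 5^2 − 1 = 24. Prime factorization: 24 = 2^3·3.
f is primitive ⇔ x has order 24 in GF(5)[x]/(f), i.e. x^(24/q) ≠ 1 for each prime q | 24.
x^(12) mod f = 4.
x^(8) mod f = 1
Since x^(8) = 1, the order of x divides 8 < 24; not primitive.

No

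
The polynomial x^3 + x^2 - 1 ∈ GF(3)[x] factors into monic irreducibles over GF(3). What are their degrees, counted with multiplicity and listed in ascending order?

Write g(x) = x^3 + x^2 - 1.
Roots in GF(3): g(0) = 2; g(1) = 1; g(2) = 2.
Complete factorization: g(x) = (x^3 + x^2 - 1).
Factor degrees with multiplicity: 3 = 3.

3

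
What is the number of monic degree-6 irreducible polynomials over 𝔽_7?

x^(7^6) − x is the product of all monic irreducibles of degree dividing 6; Möbius inversion gives N = (1/6) Σ μ(6/d)·7^d.
Divisors of 6: 1, 2, 3, 6; μ(6/d) for each: 1, -1, -1, 1.
Σ = 7^1 − 7^2 − 7^3 + 7^6 = 117264.
N = 117264/6 = 19544.

19544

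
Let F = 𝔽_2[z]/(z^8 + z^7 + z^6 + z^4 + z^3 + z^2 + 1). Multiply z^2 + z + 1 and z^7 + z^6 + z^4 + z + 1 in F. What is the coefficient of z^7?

0

Multiply in 𝔽_2[z]: (z^2 + z + 1)·(z^7 + z^6 + z^4 + z + 1) = z^9 + z^5 + z^4 + z^3 + 1.
Reduce using z^8 ≡ z^7 + z^6 + z^4 + z^3 + z^2 + 1 (mod z^8 + z^7 + z^6 + z^4 + z^3 + z^2 + 1).
Reduced: z^6 + z^4 + z^3 + z^2 + z.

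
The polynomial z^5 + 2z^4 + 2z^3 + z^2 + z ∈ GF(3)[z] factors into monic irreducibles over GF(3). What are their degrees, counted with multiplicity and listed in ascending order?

Write g(z) = z^5 + 2z^4 + 2z^3 + z^2 + z.
Roots in GF(3): g(0) = 0 → root; g(1) = 1; g(2) = 2.
Linear factors from roots: (z).
Complete factorization: g(z) = (z)·(z^2 + z + 2)^2.
Factor degrees with multiplicity: 1 + 2 + 2 = 5.

1, 2, 2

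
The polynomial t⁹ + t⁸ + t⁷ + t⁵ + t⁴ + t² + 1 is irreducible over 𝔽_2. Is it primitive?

Write f(t) = t⁹ + t⁸ + t⁷ + t⁵ + t⁴ + t² + 1.
|GF(2^9)^×| = 2^9 − 1 = 511. Prime factorization: 511 = 7·73.
f is primitive ⇔ t has order 511 in GF(2)[t]/(f), i.e. t^(511/q) ≠ 1 for each prime q | 511.
t^(73) mod f = t⁸ + t⁵ + t⁴ + t³ + t² + 1.
t^(7) mod f = t⁷.
None equal 1, so t has full order 511; f is primitive.

Yes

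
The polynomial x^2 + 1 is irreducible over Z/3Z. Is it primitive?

No

Write f(x) = x^2 + 1.
|GF(3^2)^×| = 3^2 − 1 = 8. Prime factorization: 8 = 2^3.
f is primitive ⇔ x has order 8 in GF(3)[x]/(f), i.e. x^(8/q) ≠ 1 for each prime q | 8.
x^(4) mod f = 1
Since x^(4) = 1, the order of x divides 4 < 8; not primitive.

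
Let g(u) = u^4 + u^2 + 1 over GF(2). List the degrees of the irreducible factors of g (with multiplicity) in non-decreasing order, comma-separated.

2, 2

Roots in GF(2): g(0) = 1; g(1) = 1.
Complete factorization: g(u) = (u^2 + u + 1)^2.
Factor degrees with multiplicity: 2 + 2 = 4.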